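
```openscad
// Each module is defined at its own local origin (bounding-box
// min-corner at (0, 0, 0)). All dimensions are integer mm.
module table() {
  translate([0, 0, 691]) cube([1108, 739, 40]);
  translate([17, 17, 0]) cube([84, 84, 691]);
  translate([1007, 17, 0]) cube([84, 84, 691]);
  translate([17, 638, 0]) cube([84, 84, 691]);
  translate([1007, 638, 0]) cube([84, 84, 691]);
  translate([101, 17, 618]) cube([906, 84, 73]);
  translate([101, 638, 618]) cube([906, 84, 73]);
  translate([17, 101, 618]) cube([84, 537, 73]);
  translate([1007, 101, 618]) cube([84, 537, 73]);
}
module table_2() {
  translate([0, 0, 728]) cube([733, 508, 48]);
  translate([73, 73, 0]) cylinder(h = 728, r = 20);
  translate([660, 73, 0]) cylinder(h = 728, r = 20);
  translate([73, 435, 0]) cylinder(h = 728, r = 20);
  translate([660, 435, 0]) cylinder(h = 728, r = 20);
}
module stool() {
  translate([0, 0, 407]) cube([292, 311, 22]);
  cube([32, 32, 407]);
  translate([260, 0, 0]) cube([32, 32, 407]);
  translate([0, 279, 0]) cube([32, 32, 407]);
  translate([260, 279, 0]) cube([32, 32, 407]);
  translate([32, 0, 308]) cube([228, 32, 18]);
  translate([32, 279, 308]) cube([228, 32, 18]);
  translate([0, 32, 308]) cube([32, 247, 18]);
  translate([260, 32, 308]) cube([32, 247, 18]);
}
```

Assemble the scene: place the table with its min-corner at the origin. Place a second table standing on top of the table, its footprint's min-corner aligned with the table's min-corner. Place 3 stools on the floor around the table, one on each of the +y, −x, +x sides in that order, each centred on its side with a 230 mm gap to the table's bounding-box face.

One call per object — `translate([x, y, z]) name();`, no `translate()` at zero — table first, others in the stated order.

table();
translate([0, 0, 731]) table_2();
translate([408, 969, 0]) stool();
translate([-522, 214, 0]) stool();
translate([1338, 214, 0]) stool();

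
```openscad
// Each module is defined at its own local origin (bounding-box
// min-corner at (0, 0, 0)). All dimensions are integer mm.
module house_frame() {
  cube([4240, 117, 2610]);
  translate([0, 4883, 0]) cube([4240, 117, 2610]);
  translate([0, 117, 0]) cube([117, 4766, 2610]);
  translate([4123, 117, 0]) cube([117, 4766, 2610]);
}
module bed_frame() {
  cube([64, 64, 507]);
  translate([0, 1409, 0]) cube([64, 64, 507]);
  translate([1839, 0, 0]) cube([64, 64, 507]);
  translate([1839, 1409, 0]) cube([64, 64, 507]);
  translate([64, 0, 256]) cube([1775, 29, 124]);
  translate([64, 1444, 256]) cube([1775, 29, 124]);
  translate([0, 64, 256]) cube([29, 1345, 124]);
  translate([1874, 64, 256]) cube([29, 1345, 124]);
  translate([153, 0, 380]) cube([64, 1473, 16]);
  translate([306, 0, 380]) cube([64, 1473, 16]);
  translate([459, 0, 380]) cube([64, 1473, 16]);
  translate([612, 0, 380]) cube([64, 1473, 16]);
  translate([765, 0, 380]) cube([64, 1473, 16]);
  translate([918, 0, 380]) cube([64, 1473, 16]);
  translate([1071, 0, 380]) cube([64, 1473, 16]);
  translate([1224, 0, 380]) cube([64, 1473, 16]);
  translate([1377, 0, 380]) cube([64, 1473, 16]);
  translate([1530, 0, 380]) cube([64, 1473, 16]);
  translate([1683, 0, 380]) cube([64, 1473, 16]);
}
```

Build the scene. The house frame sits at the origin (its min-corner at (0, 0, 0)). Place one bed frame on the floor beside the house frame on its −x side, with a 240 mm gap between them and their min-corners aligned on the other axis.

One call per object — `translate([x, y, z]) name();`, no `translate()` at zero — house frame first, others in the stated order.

house_frame();
translate([-2143, 0, 0]) bed_frame();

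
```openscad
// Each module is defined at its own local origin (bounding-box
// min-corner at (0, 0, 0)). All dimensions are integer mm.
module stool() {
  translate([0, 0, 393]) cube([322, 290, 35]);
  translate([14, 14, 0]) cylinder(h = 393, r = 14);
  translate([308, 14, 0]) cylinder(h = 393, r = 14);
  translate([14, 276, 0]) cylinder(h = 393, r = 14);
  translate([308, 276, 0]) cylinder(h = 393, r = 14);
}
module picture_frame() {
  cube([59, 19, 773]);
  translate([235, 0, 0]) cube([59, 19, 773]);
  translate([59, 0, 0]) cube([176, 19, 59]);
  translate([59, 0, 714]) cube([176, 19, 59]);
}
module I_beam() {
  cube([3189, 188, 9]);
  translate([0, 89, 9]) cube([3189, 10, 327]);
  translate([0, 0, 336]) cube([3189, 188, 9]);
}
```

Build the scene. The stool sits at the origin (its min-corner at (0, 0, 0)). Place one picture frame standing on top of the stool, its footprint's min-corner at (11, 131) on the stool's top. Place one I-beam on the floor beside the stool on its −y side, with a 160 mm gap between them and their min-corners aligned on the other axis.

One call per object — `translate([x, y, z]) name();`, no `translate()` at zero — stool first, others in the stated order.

stool();
translate([11, 131, 428]) picture_frame();
translate([0, -348, 0]) I_beam();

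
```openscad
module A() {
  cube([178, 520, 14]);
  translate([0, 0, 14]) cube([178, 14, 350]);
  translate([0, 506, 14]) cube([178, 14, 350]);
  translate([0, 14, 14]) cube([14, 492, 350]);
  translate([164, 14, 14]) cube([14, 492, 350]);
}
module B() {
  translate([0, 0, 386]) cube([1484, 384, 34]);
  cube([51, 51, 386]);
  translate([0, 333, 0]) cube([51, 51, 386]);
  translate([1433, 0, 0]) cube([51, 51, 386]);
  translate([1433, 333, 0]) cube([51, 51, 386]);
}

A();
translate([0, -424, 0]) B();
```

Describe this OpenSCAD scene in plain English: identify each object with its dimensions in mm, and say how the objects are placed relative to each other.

A is an open storage box with external size 178×520×364 mm and wall thickness 14 mm (the base is also 14 mm thick). The base covers the whole footprint; the four walls stand on the base, with the y-facing walls full-width and the x-facing walls fitting between their inner faces.

B is a bench: a 1484×384 mm seat slab, 34 mm thick, top at z = 420 mm, on four 51×51 mm square legs flush with the seat corners and standing on z = 0.

The bench is on the floor beside the open box on its −y side.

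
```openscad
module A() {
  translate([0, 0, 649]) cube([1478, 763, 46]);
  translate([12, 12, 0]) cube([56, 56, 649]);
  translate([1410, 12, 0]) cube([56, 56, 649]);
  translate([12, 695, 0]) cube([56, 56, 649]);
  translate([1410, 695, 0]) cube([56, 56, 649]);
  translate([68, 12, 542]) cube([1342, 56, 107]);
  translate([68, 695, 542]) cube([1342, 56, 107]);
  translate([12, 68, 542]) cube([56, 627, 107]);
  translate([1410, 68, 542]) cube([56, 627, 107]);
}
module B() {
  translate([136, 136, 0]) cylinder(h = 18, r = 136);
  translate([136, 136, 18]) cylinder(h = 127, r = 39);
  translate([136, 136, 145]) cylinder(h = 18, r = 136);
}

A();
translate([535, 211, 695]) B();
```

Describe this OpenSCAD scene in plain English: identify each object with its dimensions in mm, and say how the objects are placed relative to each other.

A is a table with a 1478×763 mm rectangular top, 46 mm thick, top surface at z = 695 mm, supported by four 56×56 mm square legs, each inset 12 mm from the nearest pair of top edges, running from the floor. Four apron rails, 56 mm thick and 107 mm tall, run between adjacent legs with their top edges flush with the underside of the top and their outer faces flush with the legs' outer faces.

B is a spool: two coaxial disc flanges of radius 136 mm and thickness 18 mm, joined by a core cylinder of radius 39 mm and height 127 mm. The lower flange rests on z = 0 and the three cylinders share a vertical axis.

The spool is on top of the table.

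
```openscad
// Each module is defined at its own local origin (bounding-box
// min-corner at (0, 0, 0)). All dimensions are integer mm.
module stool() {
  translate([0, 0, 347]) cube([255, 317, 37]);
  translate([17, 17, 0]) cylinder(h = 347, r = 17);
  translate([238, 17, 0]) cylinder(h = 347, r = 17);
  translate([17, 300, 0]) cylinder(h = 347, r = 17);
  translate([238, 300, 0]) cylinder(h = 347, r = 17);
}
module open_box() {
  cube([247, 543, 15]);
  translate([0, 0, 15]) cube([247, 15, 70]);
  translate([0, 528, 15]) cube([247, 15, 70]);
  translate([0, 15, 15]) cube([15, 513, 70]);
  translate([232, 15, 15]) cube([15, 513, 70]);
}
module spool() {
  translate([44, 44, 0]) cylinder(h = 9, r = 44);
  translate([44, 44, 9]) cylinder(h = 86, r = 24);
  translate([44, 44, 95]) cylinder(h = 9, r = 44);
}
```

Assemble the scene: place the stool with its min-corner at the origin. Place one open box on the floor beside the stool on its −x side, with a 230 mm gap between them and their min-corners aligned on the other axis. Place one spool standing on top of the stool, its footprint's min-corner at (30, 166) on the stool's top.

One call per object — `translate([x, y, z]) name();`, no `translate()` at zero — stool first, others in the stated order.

stool();
translate([-477, 0, 0]) open_box();
translate([30, 166, 384]) spool();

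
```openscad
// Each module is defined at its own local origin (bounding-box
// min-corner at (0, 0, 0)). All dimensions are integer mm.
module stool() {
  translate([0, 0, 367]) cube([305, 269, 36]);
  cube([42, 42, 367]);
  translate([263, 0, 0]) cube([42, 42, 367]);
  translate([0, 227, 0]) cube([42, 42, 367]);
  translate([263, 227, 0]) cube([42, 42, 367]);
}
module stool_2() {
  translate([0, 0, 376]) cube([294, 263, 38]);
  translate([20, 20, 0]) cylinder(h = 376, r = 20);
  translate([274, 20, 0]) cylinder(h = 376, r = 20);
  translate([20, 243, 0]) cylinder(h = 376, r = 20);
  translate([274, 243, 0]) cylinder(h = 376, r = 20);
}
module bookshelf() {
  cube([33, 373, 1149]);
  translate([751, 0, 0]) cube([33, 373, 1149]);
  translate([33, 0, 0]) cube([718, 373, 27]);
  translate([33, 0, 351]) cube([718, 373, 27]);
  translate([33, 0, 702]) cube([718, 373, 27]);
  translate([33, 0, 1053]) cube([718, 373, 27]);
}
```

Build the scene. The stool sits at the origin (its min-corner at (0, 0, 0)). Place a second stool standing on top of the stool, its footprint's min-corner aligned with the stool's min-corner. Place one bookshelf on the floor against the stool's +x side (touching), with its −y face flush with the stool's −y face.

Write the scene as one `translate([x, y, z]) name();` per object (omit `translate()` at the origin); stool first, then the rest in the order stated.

stool();
translate([0, 0, 403]) stool_2();
translate([305, 0, 0]) bookshelf();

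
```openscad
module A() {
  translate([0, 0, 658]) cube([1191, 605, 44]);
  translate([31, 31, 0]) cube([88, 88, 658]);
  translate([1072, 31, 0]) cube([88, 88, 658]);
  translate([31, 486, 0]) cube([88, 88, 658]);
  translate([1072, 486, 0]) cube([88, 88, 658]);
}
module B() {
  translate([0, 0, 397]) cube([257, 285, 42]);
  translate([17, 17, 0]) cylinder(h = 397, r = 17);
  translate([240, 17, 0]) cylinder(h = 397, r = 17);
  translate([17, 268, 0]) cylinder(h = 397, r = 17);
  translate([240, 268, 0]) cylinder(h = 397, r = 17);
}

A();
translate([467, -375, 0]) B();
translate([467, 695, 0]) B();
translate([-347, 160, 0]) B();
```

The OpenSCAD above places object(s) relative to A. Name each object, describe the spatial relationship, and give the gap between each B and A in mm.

A is a table. B is a stool. Three stools sit around the table at the −y, +y, −x sides. The gap between each stool and the table is 90 mm.

Each stool's nearest face is 90 mm from the table's bounding box.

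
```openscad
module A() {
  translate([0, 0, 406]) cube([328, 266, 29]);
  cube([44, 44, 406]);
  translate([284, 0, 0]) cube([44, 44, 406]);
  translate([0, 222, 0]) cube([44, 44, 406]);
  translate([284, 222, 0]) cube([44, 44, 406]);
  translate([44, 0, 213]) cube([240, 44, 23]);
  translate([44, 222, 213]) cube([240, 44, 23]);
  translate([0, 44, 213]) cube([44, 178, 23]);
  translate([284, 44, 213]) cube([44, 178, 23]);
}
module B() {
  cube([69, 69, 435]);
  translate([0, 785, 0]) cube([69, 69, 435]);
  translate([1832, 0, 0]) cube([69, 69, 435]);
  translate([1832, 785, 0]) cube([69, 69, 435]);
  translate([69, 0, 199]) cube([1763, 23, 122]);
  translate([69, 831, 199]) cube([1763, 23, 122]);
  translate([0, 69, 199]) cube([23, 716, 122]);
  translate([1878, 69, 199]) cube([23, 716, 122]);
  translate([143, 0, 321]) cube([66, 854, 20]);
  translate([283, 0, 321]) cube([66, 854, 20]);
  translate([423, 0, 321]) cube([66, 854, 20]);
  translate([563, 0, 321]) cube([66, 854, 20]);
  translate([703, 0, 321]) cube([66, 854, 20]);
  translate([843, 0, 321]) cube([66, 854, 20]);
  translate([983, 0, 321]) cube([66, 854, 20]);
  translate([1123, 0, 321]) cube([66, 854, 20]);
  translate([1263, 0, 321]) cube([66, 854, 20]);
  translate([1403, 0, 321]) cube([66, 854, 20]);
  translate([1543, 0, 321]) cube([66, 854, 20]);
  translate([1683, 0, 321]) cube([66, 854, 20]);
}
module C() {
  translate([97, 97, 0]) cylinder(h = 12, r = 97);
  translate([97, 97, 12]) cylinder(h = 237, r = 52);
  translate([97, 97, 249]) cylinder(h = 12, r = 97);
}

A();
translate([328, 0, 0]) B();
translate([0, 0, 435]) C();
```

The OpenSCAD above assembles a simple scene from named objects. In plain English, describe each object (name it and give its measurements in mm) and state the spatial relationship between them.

A is a four-legged stool. The seat is a 328×266×29 mm slab whose top surface is at z = 435 mm; four square legs, each 44×44 mm in cross-section, run from the floor (z = 0) to the underside of the seat, each flush with a corner of the seat. Four stretchers, 44 mm wide and 23 mm tall, connect adjacent legs with their undersides at z = 213 mm, each running between the inner faces of the legs it joins and aligned with the legs' outer faces on the other axis.

B is a bed frame 1901 mm long (x) by 854 mm wide (y). Four 69×69 mm corner posts, 435 mm tall, at the corners of the footprint. Four rails of 23 mm thickness and 122 mm height run between adjacent posts with their undersides at z = 199 mm, their outer faces flush with the outside of the frame (the two x-running rails run between the posts' inner faces; the two y-running rails run between the posts' inner faces). 12 slats, each 66 mm wide (x) and 20 mm thick, lie across the top of the two x-running rails, running the full 854 mm width of the frame in y; the slats are evenly spaced along x between the inner faces of the end posts with equal gaps (rounded down to the nearest mm) at the −x end and between each pair — any rounding remainder accumulates at the +x end.

C is a spool: two coaxial disc flanges of radius 97 mm and thickness 12 mm, joined by a core cylinder of radius 52 mm and height 237 mm. The lower flange rests on z = 0 and the three cylinders share a vertical axis.

The bed frame is against the stool's +x side, with their −y faces flush. The spool is on top of the stool.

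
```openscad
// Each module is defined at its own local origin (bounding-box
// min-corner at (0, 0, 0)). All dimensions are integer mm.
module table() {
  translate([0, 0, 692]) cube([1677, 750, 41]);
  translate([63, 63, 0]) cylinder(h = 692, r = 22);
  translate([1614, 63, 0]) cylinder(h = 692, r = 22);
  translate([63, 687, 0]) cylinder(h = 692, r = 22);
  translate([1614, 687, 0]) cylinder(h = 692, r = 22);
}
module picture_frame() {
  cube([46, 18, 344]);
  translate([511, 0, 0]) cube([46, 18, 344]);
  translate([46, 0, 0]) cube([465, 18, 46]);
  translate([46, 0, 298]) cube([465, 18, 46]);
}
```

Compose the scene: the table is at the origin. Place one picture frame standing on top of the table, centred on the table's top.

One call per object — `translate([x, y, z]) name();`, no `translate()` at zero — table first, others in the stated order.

table();
translate([560, 366, 733]) picture_frame();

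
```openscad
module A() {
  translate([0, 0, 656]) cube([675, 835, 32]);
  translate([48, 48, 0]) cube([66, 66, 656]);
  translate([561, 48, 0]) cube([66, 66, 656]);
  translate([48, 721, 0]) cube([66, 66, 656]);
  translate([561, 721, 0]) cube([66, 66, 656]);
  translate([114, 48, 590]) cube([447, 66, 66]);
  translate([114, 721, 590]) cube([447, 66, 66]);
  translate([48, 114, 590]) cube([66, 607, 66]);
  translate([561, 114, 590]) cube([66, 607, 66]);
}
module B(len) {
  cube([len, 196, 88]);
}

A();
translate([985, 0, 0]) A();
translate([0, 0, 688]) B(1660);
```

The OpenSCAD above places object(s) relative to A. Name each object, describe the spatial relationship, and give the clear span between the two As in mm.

Second table starts at x = 985; first ends at x = 675; clear span = 985 − 675 = 310 mm.

A is a table. B is a beam. A beam spans the tops of two tables. The clear span between the two tables is 310 mm.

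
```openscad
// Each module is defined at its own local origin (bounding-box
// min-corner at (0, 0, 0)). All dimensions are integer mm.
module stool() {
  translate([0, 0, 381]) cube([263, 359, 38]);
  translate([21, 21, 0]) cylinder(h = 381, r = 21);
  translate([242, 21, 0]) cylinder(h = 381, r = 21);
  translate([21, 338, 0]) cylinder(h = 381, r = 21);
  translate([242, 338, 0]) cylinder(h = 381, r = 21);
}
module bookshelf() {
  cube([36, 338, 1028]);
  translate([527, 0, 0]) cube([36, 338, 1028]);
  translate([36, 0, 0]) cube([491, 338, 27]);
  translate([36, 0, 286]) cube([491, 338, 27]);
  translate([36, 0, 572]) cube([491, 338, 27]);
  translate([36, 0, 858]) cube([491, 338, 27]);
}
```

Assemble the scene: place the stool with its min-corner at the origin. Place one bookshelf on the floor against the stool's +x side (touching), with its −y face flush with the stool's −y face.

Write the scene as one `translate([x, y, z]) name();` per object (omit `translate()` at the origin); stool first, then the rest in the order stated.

stool();
translate([263, 0, 0]) bookshelf();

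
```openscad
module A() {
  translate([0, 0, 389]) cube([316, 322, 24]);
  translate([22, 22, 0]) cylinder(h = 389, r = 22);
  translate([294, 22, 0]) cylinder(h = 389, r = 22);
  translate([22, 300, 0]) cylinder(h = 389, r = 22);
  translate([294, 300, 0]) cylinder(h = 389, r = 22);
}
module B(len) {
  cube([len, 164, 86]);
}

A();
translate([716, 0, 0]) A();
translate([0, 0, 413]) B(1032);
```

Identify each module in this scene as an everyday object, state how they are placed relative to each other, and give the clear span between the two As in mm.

Second stool starts at x = 716; first ends at x = 316; clear span = 716 − 316 = 400 mm.

A is a stool. B is a beam. A beam spans the tops of two stools. The clear span between the two stools is 400 mm.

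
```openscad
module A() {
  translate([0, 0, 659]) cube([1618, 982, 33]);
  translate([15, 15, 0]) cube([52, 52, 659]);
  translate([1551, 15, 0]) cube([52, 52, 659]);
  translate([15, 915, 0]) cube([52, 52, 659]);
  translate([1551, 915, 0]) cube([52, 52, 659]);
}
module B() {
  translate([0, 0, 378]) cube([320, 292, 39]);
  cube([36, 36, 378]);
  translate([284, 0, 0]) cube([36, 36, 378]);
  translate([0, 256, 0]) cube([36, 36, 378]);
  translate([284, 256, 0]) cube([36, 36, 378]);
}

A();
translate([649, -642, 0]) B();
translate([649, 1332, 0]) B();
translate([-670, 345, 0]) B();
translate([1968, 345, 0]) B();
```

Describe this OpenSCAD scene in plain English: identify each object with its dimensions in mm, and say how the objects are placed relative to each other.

A is a table with a 1618×982 mm rectangular top, 33 mm thick, top surface at z = 692 mm, supported by four 52×52 mm square legs, each inset 15 mm from the nearest pair of top edges, running from the floor.

B is a four-legged stool. The seat is a 320×292×39 mm slab whose top surface is at z = 417 mm; four square legs, each 36×36 mm in cross-section, run from the floor (z = 0) to the underside of the seat, each flush with a corner of the seat.

Four stools sit around the table at the −y, +y, −x, +x sides.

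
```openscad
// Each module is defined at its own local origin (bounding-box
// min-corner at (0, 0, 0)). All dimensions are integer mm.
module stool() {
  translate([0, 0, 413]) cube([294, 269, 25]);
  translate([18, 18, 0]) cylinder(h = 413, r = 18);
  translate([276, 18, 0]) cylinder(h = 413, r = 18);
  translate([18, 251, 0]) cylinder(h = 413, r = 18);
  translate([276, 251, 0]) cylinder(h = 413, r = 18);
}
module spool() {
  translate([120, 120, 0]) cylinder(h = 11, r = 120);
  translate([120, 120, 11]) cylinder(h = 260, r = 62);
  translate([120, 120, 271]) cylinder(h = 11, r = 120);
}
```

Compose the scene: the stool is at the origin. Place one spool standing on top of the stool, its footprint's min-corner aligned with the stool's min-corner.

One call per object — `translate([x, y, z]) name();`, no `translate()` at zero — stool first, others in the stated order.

stool();
translate([0, 0, 438]) spool();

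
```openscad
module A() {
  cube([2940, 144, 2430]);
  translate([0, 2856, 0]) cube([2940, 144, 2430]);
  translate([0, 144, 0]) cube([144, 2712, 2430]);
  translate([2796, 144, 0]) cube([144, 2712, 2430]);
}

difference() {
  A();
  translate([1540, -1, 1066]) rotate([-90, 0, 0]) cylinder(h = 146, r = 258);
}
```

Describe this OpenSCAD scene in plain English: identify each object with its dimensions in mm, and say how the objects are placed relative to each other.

A is a box-shaped house frame (walls only): outside footprint 2940×3000 mm, wall height 2430 mm, wall thickness 144 mm. The two y-facing walls run the full x-width; the two x-facing walls fit between the inner faces of the y-facing walls.

The house frame has a circular hole of radius 258 mm through its front wall, centred at (x = 1540, z = 1066).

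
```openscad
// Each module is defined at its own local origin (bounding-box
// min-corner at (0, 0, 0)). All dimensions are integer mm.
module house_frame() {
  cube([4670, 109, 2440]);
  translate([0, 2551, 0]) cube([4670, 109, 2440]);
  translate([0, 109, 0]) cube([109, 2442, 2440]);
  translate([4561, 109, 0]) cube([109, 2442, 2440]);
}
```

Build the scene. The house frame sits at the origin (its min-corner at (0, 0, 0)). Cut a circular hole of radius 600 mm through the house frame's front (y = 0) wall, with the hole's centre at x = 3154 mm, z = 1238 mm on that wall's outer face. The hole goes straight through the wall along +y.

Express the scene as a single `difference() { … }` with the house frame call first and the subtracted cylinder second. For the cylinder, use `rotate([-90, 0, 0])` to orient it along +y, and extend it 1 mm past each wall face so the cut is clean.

difference() {
  house_frame();
  translate([3154, -1, 1238]) rotate([-90, 0, 0]) cylinder(h = 111, r = 600);
}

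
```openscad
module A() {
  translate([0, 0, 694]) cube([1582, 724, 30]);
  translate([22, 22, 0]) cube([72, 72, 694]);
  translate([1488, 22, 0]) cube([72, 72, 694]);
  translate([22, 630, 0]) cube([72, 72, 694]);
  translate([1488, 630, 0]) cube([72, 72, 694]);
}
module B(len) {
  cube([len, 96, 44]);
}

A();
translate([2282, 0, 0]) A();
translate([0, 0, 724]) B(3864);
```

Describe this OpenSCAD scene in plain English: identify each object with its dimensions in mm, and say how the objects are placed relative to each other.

A is a table: top 1582 mm (x) × 724 mm (y), 30 mm thick, upper face at z = 724 mm, on four 72×72 mm square legs, each inset 22 mm from the nearest pair of top edges, running from z = 0 to the bottom of the top.

B is a rectangular beam 3864 mm long (x), 96 mm deep (y), 44 mm thick (z).

The beam spans the tops of two tables placed 700 mm apart, resting at z = 724 mm.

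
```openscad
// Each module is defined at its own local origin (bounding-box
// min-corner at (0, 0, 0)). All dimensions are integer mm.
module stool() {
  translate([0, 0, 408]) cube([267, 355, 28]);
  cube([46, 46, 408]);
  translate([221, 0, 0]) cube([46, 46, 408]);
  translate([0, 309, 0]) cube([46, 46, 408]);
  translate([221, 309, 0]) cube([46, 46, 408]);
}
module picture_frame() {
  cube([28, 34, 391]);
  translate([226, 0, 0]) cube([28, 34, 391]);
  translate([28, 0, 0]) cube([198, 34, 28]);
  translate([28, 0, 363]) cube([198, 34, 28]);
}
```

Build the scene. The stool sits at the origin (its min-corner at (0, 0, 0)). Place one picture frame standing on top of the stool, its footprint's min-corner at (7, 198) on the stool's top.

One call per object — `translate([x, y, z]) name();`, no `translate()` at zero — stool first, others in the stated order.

stool();
translate([7, 198, 436]) picture_frame();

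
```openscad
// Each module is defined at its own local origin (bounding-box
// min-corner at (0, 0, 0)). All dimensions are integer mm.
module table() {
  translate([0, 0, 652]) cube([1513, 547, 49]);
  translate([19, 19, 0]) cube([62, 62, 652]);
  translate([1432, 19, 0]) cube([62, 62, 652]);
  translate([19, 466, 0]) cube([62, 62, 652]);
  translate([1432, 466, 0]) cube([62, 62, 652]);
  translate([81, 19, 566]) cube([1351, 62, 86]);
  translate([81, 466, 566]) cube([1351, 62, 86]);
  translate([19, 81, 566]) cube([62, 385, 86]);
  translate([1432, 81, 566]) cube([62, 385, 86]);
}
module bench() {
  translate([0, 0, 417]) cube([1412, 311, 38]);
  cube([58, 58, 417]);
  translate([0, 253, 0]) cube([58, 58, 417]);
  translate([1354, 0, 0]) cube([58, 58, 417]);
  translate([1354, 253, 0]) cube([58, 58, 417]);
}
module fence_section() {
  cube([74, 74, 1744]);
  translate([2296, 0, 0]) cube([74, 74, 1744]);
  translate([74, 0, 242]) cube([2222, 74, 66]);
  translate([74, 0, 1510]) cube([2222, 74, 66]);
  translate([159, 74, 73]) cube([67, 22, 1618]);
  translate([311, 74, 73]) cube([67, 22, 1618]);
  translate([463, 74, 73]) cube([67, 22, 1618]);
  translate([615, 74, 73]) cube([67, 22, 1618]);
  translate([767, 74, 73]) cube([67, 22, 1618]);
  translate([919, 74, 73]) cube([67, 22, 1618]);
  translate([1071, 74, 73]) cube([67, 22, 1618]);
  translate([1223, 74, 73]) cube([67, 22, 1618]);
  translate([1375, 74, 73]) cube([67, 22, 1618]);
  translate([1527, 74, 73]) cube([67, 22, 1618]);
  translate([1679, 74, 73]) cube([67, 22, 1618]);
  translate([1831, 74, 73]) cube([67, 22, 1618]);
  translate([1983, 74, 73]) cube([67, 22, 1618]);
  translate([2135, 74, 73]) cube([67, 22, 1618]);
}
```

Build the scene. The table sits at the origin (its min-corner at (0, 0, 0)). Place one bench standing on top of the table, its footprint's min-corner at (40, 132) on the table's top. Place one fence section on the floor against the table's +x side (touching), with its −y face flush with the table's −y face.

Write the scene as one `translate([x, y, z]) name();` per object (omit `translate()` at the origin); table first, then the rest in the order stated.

table();
translate([40, 132, 701]) bench();
translate([1513, 0, 0]) fence_section();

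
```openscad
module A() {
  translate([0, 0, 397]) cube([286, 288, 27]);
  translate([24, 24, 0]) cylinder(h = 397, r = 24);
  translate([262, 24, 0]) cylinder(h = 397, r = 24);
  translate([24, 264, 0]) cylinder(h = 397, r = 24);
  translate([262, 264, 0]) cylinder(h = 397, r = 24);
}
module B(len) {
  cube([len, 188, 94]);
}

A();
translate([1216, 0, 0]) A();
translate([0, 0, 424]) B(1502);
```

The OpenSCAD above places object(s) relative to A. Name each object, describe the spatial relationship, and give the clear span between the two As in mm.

A is a stool. B is a beam. A beam spans the tops of two stools. The clear span between the two stools is 930 mm.

Second stool starts at x = 1216; first ends at x = 286; clear span = 1216 − 286 = 930 mm.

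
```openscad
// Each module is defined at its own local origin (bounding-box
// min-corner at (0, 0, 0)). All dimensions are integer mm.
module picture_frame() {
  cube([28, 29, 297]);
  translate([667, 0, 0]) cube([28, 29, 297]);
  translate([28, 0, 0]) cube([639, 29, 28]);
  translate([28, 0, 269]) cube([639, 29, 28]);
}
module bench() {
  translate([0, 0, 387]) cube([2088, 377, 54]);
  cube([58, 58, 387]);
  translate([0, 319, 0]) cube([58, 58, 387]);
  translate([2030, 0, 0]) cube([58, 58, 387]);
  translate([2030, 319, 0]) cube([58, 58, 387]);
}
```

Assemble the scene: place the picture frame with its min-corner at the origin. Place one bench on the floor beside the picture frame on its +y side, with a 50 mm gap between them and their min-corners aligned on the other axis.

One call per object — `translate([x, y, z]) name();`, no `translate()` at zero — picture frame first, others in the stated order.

picture_frame();
translate([0, 79, 0]) bench();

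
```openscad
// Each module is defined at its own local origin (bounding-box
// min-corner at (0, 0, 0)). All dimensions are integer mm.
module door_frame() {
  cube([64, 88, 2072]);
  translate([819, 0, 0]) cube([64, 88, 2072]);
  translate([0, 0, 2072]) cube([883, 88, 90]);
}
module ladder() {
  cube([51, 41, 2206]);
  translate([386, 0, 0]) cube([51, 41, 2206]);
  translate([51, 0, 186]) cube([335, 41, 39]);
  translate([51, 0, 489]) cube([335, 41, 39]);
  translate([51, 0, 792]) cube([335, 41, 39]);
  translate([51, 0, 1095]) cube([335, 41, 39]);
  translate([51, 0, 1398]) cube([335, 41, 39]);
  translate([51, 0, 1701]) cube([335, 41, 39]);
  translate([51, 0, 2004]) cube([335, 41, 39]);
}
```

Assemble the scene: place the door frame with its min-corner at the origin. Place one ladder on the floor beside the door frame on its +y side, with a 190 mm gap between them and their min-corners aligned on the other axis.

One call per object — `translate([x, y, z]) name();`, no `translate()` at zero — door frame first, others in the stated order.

door_frame();
translate([0, 278, 0]) ladder();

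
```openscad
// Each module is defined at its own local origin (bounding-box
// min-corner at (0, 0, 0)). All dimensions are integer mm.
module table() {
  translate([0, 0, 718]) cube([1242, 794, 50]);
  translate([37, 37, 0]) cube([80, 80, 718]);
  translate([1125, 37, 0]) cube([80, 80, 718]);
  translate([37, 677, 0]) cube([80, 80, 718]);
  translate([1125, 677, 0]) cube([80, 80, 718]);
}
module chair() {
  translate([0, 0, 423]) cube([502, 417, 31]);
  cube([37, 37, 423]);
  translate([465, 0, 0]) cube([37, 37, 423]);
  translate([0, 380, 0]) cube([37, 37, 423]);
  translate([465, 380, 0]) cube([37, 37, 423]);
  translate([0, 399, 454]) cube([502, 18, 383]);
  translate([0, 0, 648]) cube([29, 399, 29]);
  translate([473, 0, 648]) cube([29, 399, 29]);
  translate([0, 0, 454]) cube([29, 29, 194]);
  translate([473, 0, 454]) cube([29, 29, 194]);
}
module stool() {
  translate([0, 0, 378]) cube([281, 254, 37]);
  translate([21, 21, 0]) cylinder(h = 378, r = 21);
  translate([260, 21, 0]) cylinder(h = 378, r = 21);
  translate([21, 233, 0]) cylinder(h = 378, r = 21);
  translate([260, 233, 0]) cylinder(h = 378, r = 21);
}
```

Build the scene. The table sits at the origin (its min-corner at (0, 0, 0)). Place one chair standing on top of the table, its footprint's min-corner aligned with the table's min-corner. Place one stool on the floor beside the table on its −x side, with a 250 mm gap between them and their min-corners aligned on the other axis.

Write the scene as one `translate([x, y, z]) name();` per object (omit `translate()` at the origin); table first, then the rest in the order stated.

table();
translate([0, 0, 768]) chair();
translate([-531, 0, 0]) stool();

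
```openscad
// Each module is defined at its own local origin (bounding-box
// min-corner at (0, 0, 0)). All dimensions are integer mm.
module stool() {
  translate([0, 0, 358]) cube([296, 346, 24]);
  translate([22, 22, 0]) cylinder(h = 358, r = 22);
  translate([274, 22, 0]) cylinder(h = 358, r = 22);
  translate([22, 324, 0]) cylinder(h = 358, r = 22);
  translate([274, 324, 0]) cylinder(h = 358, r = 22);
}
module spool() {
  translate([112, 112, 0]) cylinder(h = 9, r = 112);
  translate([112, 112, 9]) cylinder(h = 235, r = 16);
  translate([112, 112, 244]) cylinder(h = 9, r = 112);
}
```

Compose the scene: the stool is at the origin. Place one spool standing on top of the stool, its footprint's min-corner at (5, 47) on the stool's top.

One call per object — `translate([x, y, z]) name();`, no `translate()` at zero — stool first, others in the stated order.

stool();
translate([5, 47, 382]) spool();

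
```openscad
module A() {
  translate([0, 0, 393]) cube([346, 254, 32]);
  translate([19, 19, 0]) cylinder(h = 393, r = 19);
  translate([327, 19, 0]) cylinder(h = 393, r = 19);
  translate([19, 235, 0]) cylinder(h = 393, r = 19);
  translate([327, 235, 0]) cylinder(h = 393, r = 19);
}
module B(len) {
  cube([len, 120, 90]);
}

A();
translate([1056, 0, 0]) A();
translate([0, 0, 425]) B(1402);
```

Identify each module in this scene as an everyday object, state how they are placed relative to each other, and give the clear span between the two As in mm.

A is a stool. B is a beam. A beam spans the tops of two stools. The clear span between the two stools is 710 mm.

Second stool starts at x = 1056; first ends at x = 346; clear span = 1056 − 346 = 710 mm.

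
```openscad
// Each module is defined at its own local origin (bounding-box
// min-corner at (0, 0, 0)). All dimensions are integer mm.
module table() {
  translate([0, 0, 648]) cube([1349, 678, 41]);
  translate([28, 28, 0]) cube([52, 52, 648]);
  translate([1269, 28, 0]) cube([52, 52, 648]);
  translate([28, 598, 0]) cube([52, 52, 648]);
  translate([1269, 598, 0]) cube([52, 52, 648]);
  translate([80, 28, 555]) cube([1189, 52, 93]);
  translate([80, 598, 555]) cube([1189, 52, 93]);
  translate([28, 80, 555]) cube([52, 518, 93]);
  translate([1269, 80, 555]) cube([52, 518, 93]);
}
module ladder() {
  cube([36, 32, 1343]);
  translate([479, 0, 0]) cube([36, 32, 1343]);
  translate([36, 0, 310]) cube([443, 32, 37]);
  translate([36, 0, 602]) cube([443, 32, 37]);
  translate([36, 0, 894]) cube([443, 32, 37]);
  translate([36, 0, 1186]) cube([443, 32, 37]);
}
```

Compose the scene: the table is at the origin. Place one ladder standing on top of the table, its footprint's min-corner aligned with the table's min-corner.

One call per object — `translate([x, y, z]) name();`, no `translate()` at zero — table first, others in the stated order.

table();
translate([0, 0, 689]) ladder();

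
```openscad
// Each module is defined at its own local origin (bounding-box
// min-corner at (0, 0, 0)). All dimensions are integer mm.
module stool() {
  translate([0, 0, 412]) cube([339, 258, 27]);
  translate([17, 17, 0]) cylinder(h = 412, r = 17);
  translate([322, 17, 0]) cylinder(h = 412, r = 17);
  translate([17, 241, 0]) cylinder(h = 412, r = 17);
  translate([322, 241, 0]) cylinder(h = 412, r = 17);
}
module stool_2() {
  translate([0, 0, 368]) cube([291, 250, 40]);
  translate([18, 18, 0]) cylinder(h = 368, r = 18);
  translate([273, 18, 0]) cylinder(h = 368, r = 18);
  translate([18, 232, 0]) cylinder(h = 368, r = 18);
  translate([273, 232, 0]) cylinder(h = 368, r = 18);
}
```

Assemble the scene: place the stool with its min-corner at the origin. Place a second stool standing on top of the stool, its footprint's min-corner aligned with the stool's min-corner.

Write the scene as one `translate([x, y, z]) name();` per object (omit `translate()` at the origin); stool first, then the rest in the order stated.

stool();
translate([0, 0, 439]) stool_2();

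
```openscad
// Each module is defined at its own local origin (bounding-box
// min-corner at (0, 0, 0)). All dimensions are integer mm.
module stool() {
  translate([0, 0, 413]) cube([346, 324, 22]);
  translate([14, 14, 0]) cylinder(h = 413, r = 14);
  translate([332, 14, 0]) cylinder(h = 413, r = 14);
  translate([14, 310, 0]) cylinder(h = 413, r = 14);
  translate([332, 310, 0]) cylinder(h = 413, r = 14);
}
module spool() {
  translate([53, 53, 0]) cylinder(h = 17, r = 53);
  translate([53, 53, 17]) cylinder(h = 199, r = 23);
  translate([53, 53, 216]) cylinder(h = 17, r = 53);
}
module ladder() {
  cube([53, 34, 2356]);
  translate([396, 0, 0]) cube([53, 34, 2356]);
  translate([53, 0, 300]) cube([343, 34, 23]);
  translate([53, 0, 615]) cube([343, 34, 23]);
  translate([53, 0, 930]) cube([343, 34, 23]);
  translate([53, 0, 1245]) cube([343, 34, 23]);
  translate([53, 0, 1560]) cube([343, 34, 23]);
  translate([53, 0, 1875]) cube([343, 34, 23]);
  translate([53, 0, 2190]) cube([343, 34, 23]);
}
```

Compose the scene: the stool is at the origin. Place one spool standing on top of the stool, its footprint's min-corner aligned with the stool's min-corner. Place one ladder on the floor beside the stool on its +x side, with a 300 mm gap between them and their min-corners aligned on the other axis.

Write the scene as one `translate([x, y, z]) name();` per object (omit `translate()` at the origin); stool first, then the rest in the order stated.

stool();
translate([0, 0, 435]) spool();
translate([646, 0, 0]) ladder();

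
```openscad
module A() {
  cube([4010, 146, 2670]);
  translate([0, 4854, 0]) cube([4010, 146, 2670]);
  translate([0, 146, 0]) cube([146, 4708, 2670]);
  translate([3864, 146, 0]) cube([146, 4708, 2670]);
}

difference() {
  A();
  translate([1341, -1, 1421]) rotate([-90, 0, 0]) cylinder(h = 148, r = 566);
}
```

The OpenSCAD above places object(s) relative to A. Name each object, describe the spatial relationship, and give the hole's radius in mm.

The subtracted cylinder has r = 566 mm.

A is a house frame. The house frame has a circular hole through its front wall. The hole's radius is 566 mm.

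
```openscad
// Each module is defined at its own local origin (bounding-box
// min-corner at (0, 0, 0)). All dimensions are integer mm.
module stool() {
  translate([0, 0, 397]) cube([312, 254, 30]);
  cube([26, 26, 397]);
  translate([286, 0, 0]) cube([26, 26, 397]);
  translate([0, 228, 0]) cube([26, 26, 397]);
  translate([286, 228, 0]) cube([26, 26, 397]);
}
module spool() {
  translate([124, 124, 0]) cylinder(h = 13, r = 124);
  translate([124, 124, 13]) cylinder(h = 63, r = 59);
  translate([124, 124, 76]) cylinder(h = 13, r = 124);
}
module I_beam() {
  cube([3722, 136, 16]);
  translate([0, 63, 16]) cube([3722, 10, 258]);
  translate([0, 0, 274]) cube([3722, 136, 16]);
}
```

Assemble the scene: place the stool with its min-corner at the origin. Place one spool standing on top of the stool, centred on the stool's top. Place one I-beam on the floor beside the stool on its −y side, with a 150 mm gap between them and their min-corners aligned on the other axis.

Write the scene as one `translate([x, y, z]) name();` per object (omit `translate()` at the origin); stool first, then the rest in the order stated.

stool();
translate([32, 3, 427]) spool();
translate([0, -286, 0]) I_beam();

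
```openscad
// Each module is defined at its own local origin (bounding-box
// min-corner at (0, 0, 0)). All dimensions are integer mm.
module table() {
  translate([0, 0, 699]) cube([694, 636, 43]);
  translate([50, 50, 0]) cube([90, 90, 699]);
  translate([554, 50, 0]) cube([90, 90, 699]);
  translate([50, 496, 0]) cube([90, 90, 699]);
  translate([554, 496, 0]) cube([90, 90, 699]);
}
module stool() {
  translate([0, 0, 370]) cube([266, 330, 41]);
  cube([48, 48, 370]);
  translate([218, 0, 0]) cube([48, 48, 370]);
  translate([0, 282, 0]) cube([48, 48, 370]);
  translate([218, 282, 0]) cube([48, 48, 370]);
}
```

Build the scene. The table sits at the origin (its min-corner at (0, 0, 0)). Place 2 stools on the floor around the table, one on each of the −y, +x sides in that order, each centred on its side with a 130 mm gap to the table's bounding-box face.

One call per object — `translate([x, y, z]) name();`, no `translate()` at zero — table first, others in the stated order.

table();
translate([214, -460, 0]) stool();
translate([824, 153, 0]) stool();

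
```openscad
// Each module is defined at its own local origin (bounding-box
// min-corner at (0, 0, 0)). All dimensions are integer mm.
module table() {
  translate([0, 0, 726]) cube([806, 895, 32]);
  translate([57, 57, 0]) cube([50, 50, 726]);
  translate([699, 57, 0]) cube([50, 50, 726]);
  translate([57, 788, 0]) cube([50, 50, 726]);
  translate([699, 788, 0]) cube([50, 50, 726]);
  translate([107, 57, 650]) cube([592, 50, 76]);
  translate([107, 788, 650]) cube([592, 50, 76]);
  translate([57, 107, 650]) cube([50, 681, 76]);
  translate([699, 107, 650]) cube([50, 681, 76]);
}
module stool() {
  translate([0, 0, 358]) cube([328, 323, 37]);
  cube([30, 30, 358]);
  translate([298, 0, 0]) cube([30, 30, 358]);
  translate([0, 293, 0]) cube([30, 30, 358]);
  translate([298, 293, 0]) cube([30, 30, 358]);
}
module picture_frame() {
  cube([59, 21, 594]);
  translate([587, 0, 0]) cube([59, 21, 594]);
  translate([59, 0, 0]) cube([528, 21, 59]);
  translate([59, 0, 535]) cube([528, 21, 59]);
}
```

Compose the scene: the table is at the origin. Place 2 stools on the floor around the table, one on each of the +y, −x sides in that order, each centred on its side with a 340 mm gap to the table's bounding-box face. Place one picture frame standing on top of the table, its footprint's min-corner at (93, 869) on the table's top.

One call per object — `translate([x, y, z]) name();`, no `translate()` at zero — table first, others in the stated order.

table();
translate([239, 1235, 0]) stool();
translate([-668, 286, 0]) stool();
translate([93, 869, 758]) picture_frame();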